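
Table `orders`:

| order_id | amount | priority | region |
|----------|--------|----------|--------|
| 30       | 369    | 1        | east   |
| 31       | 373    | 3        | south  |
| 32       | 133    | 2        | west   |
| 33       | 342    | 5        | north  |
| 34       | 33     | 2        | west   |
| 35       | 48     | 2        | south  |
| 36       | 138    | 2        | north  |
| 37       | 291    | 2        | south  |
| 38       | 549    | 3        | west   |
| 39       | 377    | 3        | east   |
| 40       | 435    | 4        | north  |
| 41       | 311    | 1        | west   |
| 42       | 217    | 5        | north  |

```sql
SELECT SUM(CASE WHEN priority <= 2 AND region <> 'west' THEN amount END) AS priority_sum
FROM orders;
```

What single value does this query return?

order_id=30: ✓ → 369
order_id=31: ✗
order_id=32: ✗
order_id=33: ✗
order_id=34: ✗
order_id=35: ✓ → 48
order_id=36: ✓ → 138
order_id=37: ✓ → 291
order_id=38: ✗
order_id=39: ✗
order_id=40: ✗
order_id=41: ✗
order_id=42: ✗
priority_sum = 369 + 48 + 138 + 291 = 846

846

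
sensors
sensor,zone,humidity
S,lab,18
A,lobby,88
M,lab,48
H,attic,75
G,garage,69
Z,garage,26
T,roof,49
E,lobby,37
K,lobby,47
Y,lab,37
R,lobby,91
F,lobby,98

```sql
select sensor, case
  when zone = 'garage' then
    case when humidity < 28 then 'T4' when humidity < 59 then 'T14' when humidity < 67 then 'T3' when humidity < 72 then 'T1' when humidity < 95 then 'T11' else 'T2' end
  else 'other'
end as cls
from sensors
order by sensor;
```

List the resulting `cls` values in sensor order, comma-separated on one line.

sensor=A: zone='lobby' → outer ELSE → other
sensor=E: zone='lobby' → outer ELSE → other
sensor=F: zone='lobby' → outer ELSE → other
sensor=G: zone='garage' → inner[humidity < 72] → T1
sensor=H: zone='attic' → outer ELSE → other
sensor=K: zone='lobby' → outer ELSE → other
sensor=M: zone='lab' → outer ELSE → other
sensor=R: zone='lobby' → outer ELSE → other
sensor=S: zone='lab' → outer ELSE → other
sensor=T: zone='roof' → outer ELSE → other
sensor=Y: zone='lab' → outer ELSE → other
sensor=Z: zone='garage' → inner[humidity < 28] → T4

other, other, other, T1, other, other, other, other, other, other, other, T4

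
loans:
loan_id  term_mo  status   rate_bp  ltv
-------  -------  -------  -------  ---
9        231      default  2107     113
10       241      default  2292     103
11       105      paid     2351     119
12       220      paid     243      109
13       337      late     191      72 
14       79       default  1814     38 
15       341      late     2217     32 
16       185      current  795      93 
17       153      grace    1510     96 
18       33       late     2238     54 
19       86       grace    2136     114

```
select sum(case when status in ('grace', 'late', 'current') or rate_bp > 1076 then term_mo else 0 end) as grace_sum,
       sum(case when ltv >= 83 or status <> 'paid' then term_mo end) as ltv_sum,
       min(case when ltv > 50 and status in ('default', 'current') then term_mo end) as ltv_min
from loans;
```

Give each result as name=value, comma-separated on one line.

grace_sum=1791, ltv_sum=2011, ltv_min=185

[grace_sum: status in ('grace', 'late', 'current') or rate_bp > 1076]
loan_id=9: ✓ → 231
loan_id=10: ✓ → 241
loan_id=11: ✓ → 105
loan_id=12: ✗
loan_id=13: ✓ → 337
loan_id=14: ✓ → 79
loan_id=15: ✓ → 341
loan_id=16: ✓ → 185
loan_id=17: ✓ → 153
loan_id=18: ✓ → 33
loan_id=19: ✓ → 86
grace_sum = 231 + 241 + 105 + 337 + 79 + 341 + 185 + 153 + 33 + 86 = 1791
—
[ltv_sum: ltv >= 83 or status <> 'paid']
loan_id=9: ✓ → 231
loan_id=10: ✓ → 241
loan_id=11: ✓ → 105
loan_id=12: ✓ → 220
loan_id=13: ✓ → 337
loan_id=14: ✓ → 79
loan_id=15: ✓ → 341
loan_id=16: ✓ → 185
loan_id=17: ✓ → 153
loan_id=18: ✓ → 33
loan_id=19: ✓ → 86
ltv_sum = 231 + 241 + 105 + 220 + 337 + 79 + 341 + 185 + 153 + 33 + 86 = 2011
—
[ltv_min: ltv > 50 and status in ('default', 'current')]
loan_id=9: ✓ → 231
loan_id=10: ✓ → 241
loan_id=11: ✗
loan_id=12: ✗
loan_id=13: ✗
loan_id=14: ✗
loan_id=15: ✗
loan_id=16: ✓ → 185
loan_id=17: ✗
loan_id=18: ✗
loan_id=19: ✗
ltv_min = MIN(231, 241, 185) = 185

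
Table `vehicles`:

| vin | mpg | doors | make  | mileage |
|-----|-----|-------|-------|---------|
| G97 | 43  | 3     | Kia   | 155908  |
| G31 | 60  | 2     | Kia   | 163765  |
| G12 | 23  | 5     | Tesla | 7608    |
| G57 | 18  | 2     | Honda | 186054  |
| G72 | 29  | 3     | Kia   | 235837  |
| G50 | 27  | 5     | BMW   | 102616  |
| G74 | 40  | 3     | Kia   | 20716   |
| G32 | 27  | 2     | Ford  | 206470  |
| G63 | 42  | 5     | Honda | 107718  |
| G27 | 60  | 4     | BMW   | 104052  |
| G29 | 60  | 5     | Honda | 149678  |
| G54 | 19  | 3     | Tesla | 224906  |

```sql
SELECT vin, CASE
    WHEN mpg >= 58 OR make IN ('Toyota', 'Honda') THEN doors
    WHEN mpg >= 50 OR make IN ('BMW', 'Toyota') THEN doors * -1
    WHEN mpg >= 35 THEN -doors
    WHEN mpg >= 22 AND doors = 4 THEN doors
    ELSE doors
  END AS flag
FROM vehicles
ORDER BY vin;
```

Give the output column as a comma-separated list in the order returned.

vin=G12: ELSE → 5
vin=G27: mpg >= 58 OR make IN ('Toyota', 'Honda') → 4
vin=G29: mpg >= 58 OR make IN ('Toyota', 'Honda') → 5
vin=G31: mpg >= 58 OR make IN ('Toyota', 'Honda') → 2
vin=G32: ELSE → 2
vin=G50: mpg >= 50 OR make IN ('BMW', 'Toyota') → -5
vin=G54: ELSE → 3
vin=G57: mpg >= 58 OR make IN ('Toyota', 'Honda') → 2
vin=G63: mpg >= 58 OR make IN ('Toyota', 'Honda') → 5
vin=G72: ELSE → 3
vin=G74: mpg >= 35 → -3
vin=G97: mpg >= 35 → -3

5, 4, 5, 2, 2, -5, 3, 2, 5, 3, -3, -3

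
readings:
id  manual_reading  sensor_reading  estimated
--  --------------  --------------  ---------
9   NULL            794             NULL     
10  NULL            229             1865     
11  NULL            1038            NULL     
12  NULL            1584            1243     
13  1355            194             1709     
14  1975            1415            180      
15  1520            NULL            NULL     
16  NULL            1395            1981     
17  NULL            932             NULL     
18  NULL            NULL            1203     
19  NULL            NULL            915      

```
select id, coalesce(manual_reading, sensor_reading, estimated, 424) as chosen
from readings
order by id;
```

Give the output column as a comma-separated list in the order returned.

id=9: manual_reading=NULL, sensor_reading=794 → 794
id=10: manual_reading=NULL, sensor_reading=229 → 229
id=11: manual_reading=NULL, sensor_reading=1038 → 1038
id=12: manual_reading=NULL, sensor_reading=1584 → 1584
id=13: manual_reading=1355 → 1355
id=14: manual_reading=1975 → 1975
id=15: manual_reading=1520 → 1520
id=16: manual_reading=NULL, sensor_reading=1395 → 1395
id=17: manual_reading=NULL, sensor_reading=932 → 932
id=18: manual_reading=NULL, sensor_reading=NULL, estimated=1203 → 1203
id=19: manual_reading=NULL, sensor_reading=NULL, estimated=915 → 915

794, 229, 1038, 1584, 1355, 1975, 1520, 1395, 932, 1203, 915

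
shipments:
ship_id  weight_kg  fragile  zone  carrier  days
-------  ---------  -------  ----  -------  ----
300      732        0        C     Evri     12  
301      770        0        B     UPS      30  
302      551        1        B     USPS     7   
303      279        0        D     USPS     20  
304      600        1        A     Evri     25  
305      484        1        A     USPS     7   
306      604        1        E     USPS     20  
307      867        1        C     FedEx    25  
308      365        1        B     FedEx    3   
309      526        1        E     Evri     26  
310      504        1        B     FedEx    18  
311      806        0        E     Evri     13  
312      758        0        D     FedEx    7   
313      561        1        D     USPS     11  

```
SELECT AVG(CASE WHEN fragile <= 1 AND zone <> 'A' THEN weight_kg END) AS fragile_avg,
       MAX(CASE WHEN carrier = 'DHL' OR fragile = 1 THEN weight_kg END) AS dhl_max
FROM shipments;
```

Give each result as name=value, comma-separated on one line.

fragile_avg=610.25, dhl_max=867

[fragile_avg: fragile <= 1 AND zone <> 'A']
ship_id=300: ✓ → 732
ship_id=301: ✓ → 770
ship_id=302: ✓ → 551
ship_id=303: ✓ → 279
ship_id=304: ✗
ship_id=305: ✗
ship_id=306: ✓ → 604
ship_id=307: ✓ → 867
ship_id=308: ✓ → 365
ship_id=309: ✓ → 526
ship_id=310: ✓ → 504
ship_id=311: ✓ → 806
ship_id=312: ✓ → 758
ship_id=313: ✓ → 561
fragile_avg = (732 + 770 + 551 + 279 + 604 + 867 + 365 + 526 + 504 + 806 + 758 + 561) / 12 = 610.25
—
[dhl_max: carrier = 'DHL' OR fragile = 1]
ship_id=300: ✗
ship_id=301: ✗
ship_id=302: ✓ → 551
ship_id=303: ✗
ship_id=304: ✓ → 600
ship_id=305: ✓ → 484
ship_id=306: ✓ → 604
ship_id=307: ✓ → 867
ship_id=308: ✓ → 365
ship_id=309: ✓ → 526
ship_id=310: ✓ → 504
ship_id=311: ✗
ship_id=312: ✗
ship_id=313: ✓ → 561
dhl_max = MAX(551, 600, 484, 604, 867, 365, 526, 504, 561) = 867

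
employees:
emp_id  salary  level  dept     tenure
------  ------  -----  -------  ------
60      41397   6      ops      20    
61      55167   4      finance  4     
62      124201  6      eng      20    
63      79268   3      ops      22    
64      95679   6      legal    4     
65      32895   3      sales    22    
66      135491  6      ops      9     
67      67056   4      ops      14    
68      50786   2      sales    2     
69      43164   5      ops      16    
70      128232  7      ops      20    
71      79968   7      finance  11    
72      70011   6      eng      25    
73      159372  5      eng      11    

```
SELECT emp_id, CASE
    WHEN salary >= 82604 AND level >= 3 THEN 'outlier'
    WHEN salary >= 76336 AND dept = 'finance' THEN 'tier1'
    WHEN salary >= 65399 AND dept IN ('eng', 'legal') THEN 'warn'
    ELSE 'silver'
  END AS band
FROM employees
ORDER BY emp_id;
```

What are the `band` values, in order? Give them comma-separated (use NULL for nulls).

silver, silver, outlier, silver, outlier, silver, outlier, silver, silver, silver, outlier, tier1, warn, outlier

emp_id=60: ELSE → silver
emp_id=61: ELSE → silver
emp_id=62: salary >= 82604 AND level >= 3 → outlier
emp_id=63: ELSE → silver
emp_id=64: salary >= 82604 AND level >= 3 → outlier
emp_id=65: ELSE → silver
emp_id=66: salary >= 82604 AND level >= 3 → outlier
emp_id=67: ELSE → silver
emp_id=68: ELSE → silver
emp_id=69: ELSE → silver
emp_id=70: salary >= 82604 AND level >= 3 → outlier
emp_id=71: salary >= 76336 AND dept = 'finance' → tier1
emp_id=72: salary >= 65399 AND dept IN ('eng', 'legal') → warn
emp_id=73: salary >= 82604 AND level >= 3 → outlier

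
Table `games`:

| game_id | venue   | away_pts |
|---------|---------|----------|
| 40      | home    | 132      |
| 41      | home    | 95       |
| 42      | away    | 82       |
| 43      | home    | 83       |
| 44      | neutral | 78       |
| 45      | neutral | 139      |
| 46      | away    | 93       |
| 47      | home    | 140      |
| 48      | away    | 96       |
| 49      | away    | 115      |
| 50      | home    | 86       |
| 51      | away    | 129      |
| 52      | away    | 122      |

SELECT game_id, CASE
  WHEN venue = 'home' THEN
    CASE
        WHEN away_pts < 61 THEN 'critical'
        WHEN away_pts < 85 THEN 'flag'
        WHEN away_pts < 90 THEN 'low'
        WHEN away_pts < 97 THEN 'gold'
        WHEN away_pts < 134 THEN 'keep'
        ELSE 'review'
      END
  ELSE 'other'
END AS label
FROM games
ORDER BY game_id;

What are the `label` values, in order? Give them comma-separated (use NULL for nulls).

keep, gold, other, flag, other, other, other, review, other, other, low, other, other

game_id=40: venue='home' → inner[away_pts < 134] → keep
game_id=41: venue='home' → inner[away_pts < 97] → gold
game_id=42: venue='away' → outer ELSE → other
game_id=43: venue='home' → inner[away_pts < 85] → flag
game_id=44: venue='neutral' → outer ELSE → other
game_id=45: venue='neutral' → outer ELSE → other
game_id=46: venue='away' → outer ELSE → other
game_id=47: venue='home' → inner[ELSE] → review
game_id=48: venue='away' → outer ELSE → other
game_id=49: venue='away' → outer ELSE → other
game_id=50: venue='home' → inner[away_pts < 90] → low
game_id=51: venue='away' → outer ELSE → other
game_id=52: venue='away' → outer ELSE → other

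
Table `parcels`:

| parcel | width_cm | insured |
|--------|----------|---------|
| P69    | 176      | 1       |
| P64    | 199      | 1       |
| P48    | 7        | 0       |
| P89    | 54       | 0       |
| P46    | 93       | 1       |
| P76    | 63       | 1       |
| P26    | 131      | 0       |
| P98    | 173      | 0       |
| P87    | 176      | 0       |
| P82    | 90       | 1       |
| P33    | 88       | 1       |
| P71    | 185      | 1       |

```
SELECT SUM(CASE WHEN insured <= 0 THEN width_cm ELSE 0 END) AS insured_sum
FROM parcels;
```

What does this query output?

parcel=P69: ✗
parcel=P64: ✗
parcel=P48: ✓ → 7
parcel=P89: ✓ → 54
parcel=P46: ✗
parcel=P76: ✗
parcel=P26: ✓ → 131
parcel=P98: ✓ → 173
parcel=P87: ✓ → 176
parcel=P82: ✗
parcel=P33: ✗
parcel=P71: ✗
insured_sum = 7 + 54 + 131 + 173 + 176 = 541

541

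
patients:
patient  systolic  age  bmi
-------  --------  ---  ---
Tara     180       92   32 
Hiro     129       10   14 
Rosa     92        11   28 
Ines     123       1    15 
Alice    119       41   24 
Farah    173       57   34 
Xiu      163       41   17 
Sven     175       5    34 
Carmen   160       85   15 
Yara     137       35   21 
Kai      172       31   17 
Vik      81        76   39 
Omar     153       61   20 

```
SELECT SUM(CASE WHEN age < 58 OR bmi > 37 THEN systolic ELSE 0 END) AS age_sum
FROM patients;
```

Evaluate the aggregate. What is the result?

patient=Tara: ✗
patient=Hiro: ✓ → 129
patient=Rosa: ✓ → 92
patient=Ines: ✓ → 123
patient=Alice: ✓ → 119
patient=Farah: ✓ → 173
patient=Xiu: ✓ → 163
patient=Sven: ✓ → 175
patient=Carmen: ✗
patient=Yara: ✓ → 137
patient=Kai: ✓ → 172
patient=Vik: ✓ → 81
patient=Omar: ✗
age_sum = 129 + 92 + 123 + 119 + 173 + 163 + 175 + 137 + 172 + 81 = 1364

1364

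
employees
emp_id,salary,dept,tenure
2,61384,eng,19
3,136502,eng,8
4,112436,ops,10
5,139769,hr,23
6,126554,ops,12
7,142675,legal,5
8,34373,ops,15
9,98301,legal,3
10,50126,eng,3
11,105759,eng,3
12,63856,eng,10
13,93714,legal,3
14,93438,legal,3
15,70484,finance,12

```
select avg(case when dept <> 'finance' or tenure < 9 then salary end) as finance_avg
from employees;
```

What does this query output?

96837.4615384615

emp_id=2: ✓ → 61384
emp_id=3: ✓ → 136502
emp_id=4: ✓ → 112436
emp_id=5: ✓ → 139769
emp_id=6: ✓ → 126554
emp_id=7: ✓ → 142675
emp_id=8: ✓ → 34373
emp_id=9: ✓ → 98301
emp_id=10: ✓ → 50126
emp_id=11: ✓ → 105759
emp_id=12: ✓ → 63856
emp_id=13: ✓ → 93714
emp_id=14: ✓ → 93438
emp_id=15: ✗
finance_avg = (61384 + 136502 + 112436 + 139769 + 126554 + 142675 + 34373 + 98301 + 50126 + 105759 + 63856 + 93714 + 93438) / 13 = 96837.4615384615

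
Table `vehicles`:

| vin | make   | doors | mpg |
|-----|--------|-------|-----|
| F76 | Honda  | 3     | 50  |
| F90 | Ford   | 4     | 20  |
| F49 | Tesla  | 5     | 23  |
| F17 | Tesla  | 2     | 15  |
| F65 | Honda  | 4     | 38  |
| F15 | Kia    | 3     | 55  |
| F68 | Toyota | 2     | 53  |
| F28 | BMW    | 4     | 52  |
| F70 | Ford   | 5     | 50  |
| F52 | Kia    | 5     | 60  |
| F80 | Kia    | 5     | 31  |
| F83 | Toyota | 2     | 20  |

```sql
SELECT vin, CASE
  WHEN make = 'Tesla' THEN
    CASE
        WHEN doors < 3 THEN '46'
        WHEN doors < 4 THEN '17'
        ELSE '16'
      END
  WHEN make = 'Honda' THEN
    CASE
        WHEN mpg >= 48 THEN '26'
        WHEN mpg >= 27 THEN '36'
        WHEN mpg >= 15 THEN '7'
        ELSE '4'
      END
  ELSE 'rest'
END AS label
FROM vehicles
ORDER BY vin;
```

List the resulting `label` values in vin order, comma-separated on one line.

vin=F15: make='Kia' → outer ELSE → rest
vin=F17: make='Tesla' → inner[doors < 3] → 46
vin=F28: make='BMW' → outer ELSE → rest
vin=F49: make='Tesla' → inner[ELSE] → 16
vin=F52: make='Kia' → outer ELSE → rest
vin=F65: make='Honda' → inner[mpg >= 27] → 36
vin=F68: make='Toyota' → outer ELSE → rest
vin=F70: make='Ford' → outer ELSE → rest
vin=F76: make='Honda' → inner[mpg >= 48] → 26
vin=F80: make='Kia' → outer ELSE → rest
vin=F83: make='Toyota' → outer ELSE → rest
vin=F90: make='Ford' → outer ELSE → rest

rest, 46, rest, 16, rest, 36, rest, rest, 26, rest, rest, rest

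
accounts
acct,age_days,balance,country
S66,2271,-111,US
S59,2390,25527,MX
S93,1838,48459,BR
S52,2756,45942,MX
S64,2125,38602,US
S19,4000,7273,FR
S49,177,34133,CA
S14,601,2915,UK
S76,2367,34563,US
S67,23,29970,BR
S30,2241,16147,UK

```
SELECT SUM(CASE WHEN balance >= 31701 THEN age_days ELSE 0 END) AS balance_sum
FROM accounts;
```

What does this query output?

9263

acct=S66: ✗
acct=S59: ✗
acct=S93: ✓ → 1838
acct=S52: ✓ → 2756
acct=S64: ✓ → 2125
acct=S19: ✗
acct=S49: ✓ → 177
acct=S14: ✗
acct=S76: ✓ → 2367
acct=S67: ✗
acct=S30: ✗
balance_sum = 1838 + 2756 + 2125 + 177 + 2367 = 9263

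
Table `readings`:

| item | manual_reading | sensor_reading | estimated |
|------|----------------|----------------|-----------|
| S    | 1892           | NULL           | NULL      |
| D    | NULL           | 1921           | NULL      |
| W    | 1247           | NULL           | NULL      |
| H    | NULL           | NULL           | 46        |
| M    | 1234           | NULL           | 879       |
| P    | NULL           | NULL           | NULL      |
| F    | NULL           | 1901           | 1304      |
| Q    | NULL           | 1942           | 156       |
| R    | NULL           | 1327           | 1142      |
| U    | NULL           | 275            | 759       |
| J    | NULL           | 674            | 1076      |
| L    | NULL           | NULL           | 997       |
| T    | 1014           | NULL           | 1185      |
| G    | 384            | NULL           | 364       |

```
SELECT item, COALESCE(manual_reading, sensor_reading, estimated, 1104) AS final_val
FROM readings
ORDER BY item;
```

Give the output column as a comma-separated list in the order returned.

1921, 1901, 384, 46, 674, 997, 1234, 1104, 1942, 1327, 1892, 1014, 275, 1247

item=D: manual_reading=NULL, sensor_reading=1921 → 1921
item=F: manual_reading=NULL, sensor_reading=1901 → 1901
item=G: manual_reading=384 → 384
item=H: manual_reading=NULL, sensor_reading=NULL, estimated=46 → 46
item=J: manual_reading=NULL, sensor_reading=674 → 674
item=L: manual_reading=NULL, sensor_reading=NULL, estimated=997 → 997
item=M: manual_reading=1234 → 1234
item=P: manual_reading=NULL, sensor_reading=NULL, estimated=NULL, → literal 1104 → 1104
item=Q: manual_reading=NULL, sensor_reading=1942 → 1942
item=R: manual_reading=NULL, sensor_reading=1327 → 1327
item=S: manual_reading=1892 → 1892
item=T: manual_reading=1014 → 1014
item=U: manual_reading=NULL, sensor_reading=275 → 275
item=W: manual_reading=1247 → 1247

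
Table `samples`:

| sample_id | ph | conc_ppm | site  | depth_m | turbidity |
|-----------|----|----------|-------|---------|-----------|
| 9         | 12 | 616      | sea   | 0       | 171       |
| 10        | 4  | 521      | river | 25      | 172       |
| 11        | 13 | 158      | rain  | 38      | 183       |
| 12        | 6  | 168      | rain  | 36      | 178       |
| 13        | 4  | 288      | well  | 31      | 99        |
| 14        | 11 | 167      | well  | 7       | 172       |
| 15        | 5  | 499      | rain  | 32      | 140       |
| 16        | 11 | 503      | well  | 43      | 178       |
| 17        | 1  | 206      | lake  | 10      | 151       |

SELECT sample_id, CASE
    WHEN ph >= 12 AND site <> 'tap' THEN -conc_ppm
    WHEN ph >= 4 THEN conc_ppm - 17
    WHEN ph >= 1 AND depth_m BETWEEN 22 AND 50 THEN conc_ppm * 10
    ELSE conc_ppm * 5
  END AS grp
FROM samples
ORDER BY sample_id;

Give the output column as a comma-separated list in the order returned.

-616, 504, -158, 151, 271, 150, 482, 486, 1030

sample_id=9: ph >= 12 AND site <> 'tap' → -616
sample_id=10: ph >= 4 → 504
sample_id=11: ph >= 12 AND site <> 'tap' → -158
sample_id=12: ph >= 4 → 151
sample_id=13: ph >= 4 → 271
sample_id=14: ph >= 4 → 150
sample_id=15: ph >= 4 → 482
sample_id=16: ph >= 4 → 486
sample_id=17: ELSE → 1030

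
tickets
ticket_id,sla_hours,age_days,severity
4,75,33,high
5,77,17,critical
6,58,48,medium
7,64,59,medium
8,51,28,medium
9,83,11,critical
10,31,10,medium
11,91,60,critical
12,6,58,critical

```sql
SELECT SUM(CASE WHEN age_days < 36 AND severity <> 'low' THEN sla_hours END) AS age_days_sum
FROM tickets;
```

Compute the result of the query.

317

ticket_id=4: ✓ → 75
ticket_id=5: ✓ → 77
ticket_id=6: ✗
ticket_id=7: ✗
ticket_id=8: ✓ → 51
ticket_id=9: ✓ → 83
ticket_id=10: ✓ → 31
ticket_id=11: ✗
ticket_id=12: ✗
age_days_sum = 75 + 77 + 51 + 83 + 31 = 317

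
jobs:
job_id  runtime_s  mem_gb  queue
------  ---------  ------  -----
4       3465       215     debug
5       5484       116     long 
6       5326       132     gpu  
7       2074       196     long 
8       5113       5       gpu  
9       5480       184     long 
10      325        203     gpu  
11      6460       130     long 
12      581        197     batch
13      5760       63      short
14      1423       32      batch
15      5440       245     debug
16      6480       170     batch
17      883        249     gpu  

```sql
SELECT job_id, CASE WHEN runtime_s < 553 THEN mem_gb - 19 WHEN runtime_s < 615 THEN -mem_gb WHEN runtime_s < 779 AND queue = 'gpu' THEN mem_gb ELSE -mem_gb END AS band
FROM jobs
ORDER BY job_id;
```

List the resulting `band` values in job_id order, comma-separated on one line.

job_id=4: ELSE → -215
job_id=5: ELSE → -116
job_id=6: ELSE → -132
job_id=7: ELSE → -196
job_id=8: ELSE → -5
job_id=9: ELSE → -184
job_id=10: runtime_s < 553 → 184
job_id=11: ELSE → -130
job_id=12: runtime_s < 615 → -197
job_id=13: ELSE → -63
job_id=14: ELSE → -32
job_id=15: ELSE → -245
job_id=16: ELSE → -170
job_id=17: ELSE → -249

-215, -116, -132, -196, -5, -184, 184, -130, -197, -63, -32, -245, -170, -249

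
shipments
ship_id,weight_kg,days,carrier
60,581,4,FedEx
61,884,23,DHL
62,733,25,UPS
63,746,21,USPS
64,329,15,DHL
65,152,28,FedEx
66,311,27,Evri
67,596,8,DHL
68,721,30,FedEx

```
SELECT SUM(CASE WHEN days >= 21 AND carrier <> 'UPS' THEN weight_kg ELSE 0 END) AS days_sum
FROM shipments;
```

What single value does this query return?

2814

ship_id=60: ✗
ship_id=61: ✓ → 884
ship_id=62: ✗
ship_id=63: ✓ → 746
ship_id=64: ✗
ship_id=65: ✓ → 152
ship_id=66: ✓ → 311
ship_id=67: ✗
ship_id=68: ✓ → 721
days_sum = 884 + 746 + 152 + 311 + 721 = 2814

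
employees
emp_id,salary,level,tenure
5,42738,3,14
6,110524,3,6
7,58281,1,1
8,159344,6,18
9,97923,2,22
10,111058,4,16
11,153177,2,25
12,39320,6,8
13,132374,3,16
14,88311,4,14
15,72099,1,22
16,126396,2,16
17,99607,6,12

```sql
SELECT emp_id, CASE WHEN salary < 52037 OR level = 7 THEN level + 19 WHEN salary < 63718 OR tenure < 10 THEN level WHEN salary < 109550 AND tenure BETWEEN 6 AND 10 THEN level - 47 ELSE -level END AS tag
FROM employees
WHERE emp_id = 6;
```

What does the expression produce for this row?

3

emp_id = 6: salary=110524, level=3, tenure=6.
salary < 52037 OR level = 7 → false
salary < 63718 OR tenure < 10 → true → 3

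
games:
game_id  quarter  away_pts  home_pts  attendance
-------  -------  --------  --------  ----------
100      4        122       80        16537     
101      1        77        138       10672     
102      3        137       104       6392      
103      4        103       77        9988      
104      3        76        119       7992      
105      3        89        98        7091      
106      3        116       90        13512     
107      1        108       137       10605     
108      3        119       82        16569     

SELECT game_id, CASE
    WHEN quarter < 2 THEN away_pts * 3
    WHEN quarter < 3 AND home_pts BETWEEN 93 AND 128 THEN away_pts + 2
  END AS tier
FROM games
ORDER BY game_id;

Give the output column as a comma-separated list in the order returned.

game_id=100: (no match → NULL) → NULL
game_id=101: quarter < 2 → 231
game_id=102: (no match → NULL) → NULL
game_id=103: (no match → NULL) → NULL
game_id=104: (no match → NULL) → NULL
game_id=105: (no match → NULL) → NULL
game_id=106: (no match → NULL) → NULL
game_id=107: quarter < 2 → 324
game_id=108: (no match → NULL) → NULL

NULL, 231, NULL, NULL, NULL, NULL, NULL, 324, NULL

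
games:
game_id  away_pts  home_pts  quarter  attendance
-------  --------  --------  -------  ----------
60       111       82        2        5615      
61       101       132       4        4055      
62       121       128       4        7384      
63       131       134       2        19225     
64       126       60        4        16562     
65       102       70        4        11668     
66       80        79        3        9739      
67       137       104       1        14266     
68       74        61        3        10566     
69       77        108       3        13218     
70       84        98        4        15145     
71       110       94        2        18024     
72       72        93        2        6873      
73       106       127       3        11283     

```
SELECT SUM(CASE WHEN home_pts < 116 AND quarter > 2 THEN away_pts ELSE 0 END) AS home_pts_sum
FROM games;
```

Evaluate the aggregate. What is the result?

543

game_id=60: ✗
game_id=61: ✗
game_id=62: ✗
game_id=63: ✗
game_id=64: ✓ → 126
game_id=65: ✓ → 102
game_id=66: ✓ → 80
game_id=67: ✗
game_id=68: ✓ → 74
game_id=69: ✓ → 77
game_id=70: ✓ → 84
game_id=71: ✗
game_id=72: ✗
game_id=73: ✗
home_pts_sum = 126 + 102 + 80 + 74 + 77 + 84 = 543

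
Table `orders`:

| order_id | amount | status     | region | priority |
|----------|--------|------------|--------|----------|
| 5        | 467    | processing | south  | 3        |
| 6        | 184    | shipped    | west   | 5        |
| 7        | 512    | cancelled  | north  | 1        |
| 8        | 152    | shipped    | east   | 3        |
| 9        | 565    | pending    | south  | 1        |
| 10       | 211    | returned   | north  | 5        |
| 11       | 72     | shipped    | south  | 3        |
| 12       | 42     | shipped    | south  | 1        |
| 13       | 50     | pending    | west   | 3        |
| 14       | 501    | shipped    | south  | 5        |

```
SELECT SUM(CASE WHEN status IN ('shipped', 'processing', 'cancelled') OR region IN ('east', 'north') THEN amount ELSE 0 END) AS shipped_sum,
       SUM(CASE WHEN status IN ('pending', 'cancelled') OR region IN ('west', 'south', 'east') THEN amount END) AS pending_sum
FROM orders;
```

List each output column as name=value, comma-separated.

[shipped_sum: status IN ('shipped', 'processing', 'cancelled') OR region IN ('east', 'north')]
order_id=5: ✓ → 467
order_id=6: ✓ → 184
order_id=7: ✓ → 512
order_id=8: ✓ → 152
order_id=9: ✗
order_id=10: ✓ → 211
order_id=11: ✓ → 72
order_id=12: ✓ → 42
order_id=13: ✗
order_id=14: ✓ → 501
shipped_sum = 467 + 184 + 512 + 152 + 211 + 72 + 42 + 501 = 2141
—
[pending_sum: status IN ('pending', 'cancelled') OR region IN ('west', 'south', 'east')]
order_id=5: ✓ → 467
order_id=6: ✓ → 184
order_id=7: ✓ → 512
order_id=8: ✓ → 152
order_id=9: ✓ → 565
order_id=10: ✗
order_id=11: ✓ → 72
order_id=12: ✓ → 42
order_id=13: ✓ → 50
order_id=14: ✓ → 501
pending_sum = 467 + 184 + 512 + 152 + 565 + 72 + 42 + 50 + 501 = 2545

shipped_sum=2141, pending_sum=2545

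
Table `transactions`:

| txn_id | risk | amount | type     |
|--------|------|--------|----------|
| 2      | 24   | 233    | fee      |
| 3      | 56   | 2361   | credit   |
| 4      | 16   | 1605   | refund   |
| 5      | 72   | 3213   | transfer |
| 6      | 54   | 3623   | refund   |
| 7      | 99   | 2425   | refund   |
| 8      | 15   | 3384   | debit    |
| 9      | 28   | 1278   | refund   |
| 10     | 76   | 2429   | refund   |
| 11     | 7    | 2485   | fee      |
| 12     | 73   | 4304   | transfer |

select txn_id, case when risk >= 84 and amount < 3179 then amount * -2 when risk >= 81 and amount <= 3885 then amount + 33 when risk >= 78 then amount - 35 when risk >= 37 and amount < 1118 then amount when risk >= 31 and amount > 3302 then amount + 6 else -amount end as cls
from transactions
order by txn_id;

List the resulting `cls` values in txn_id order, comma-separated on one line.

txn_id=2: ELSE → -233
txn_id=3: ELSE → -2361
txn_id=4: ELSE → -1605
txn_id=5: ELSE → -3213
txn_id=6: risk >= 31 and amount > 3302 → 3629
txn_id=7: risk >= 84 and amount < 3179 → -4850
txn_id=8: ELSE → -3384
txn_id=9: ELSE → -1278
txn_id=10: ELSE → -2429
txn_id=11: ELSE → -2485
txn_id=12: risk >= 31 and amount > 3302 → 4310

-233, -2361, -1605, -3213, 3629, -4850, -3384, -1278, -2429, -2485, 4310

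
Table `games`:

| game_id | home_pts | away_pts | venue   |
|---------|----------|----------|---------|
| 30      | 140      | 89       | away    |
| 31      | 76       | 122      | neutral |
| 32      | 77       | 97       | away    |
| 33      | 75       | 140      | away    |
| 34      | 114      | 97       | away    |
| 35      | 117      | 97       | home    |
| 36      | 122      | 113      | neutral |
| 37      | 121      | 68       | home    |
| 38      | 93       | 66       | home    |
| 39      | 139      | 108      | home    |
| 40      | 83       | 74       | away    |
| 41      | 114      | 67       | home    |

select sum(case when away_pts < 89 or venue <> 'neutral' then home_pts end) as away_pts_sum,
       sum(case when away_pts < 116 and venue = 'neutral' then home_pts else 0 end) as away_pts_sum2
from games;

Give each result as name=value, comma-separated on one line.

away_pts_sum=1073, away_pts_sum2=122

[away_pts_sum: away_pts < 89 or venue <> 'neutral']
game_id=30: ✓ → 140
game_id=31: ✗
game_id=32: ✓ → 77
game_id=33: ✓ → 75
game_id=34: ✓ → 114
game_id=35: ✓ → 117
game_id=36: ✗
game_id=37: ✓ → 121
game_id=38: ✓ → 93
game_id=39: ✓ → 139
game_id=40: ✓ → 83
game_id=41: ✓ → 114
away_pts_sum = 140 + 77 + 75 + 114 + 117 + 121 + 93 + 139 + 83 + 114 = 1073
—
[away_pts_sum2: away_pts < 116 and venue = 'neutral']
game_id=30: ✗
game_id=31: ✗
game_id=32: ✗
game_id=33: ✗
game_id=34: ✗
game_id=35: ✗
game_id=36: ✓ → 122
game_id=37: ✗
game_id=38: ✗
game_id=39: ✗
game_id=40: ✗
game_id=41: ✗
away_pts_sum2 = 122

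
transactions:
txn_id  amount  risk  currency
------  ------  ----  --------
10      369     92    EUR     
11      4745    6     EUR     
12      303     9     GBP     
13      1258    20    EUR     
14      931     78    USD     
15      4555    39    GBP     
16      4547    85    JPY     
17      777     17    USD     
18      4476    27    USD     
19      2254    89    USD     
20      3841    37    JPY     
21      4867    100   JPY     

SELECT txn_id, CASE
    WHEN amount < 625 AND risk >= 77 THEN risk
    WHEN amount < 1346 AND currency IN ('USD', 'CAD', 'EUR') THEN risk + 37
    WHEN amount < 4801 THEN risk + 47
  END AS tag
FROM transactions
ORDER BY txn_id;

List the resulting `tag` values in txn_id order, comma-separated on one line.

92, 53, 56, 57, 115, 86, 132, 54, 74, 136, 84, NULL

txn_id=10: amount < 625 AND risk >= 77 → 92
txn_id=11: amount < 4801 → 53
txn_id=12: amount < 4801 → 56
txn_id=13: amount < 1346 AND currency IN ('USD', 'CAD', 'EUR') → 57
txn_id=14: amount < 1346 AND currency IN ('USD', 'CAD', 'EUR') → 115
txn_id=15: amount < 4801 → 86
txn_id=16: amount < 4801 → 132
txn_id=17: amount < 1346 AND currency IN ('USD', 'CAD', 'EUR') → 54
txn_id=18: amount < 4801 → 74
txn_id=19: amount < 4801 → 136
txn_id=20: amount < 4801 → 84
txn_id=21: (no match → NULL) → NULL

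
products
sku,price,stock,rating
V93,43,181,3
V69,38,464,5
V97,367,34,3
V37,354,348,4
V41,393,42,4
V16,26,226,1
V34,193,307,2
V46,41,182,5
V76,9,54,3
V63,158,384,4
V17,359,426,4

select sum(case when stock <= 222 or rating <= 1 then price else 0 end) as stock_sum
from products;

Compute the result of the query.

879

sku=V93: ✓ → 43
sku=V69: ✗
sku=V97: ✓ → 367
sku=V37: ✗
sku=V41: ✓ → 393
sku=V16: ✓ → 26
sku=V34: ✗
sku=V46: ✓ → 41
sku=V76: ✓ → 9
sku=V63: ✗
sku=V17: ✗
stock_sum = 43 + 367 + 393 + 26 + 41 + 9 = 879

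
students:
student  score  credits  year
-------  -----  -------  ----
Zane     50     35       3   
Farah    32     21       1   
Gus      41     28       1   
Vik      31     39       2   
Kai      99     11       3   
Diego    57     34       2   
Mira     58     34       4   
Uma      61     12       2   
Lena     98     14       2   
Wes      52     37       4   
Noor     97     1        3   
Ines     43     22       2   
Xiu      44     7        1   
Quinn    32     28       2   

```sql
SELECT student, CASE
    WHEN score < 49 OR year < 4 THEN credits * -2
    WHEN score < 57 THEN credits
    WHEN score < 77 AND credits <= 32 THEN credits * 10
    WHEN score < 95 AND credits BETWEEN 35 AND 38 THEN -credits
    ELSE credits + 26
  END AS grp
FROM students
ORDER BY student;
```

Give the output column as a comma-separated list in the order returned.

-68, -42, -56, -44, -22, -28, 60, -2, -56, -24, -78, 37, -14, -70

student=Diego: score < 49 OR year < 4 → -68
student=Farah: score < 49 OR year < 4 → -42
student=Gus: score < 49 OR year < 4 → -56
student=Ines: score < 49 OR year < 4 → -44
student=Kai: score < 49 OR year < 4 → -22
student=Lena: score < 49 OR year < 4 → -28
student=Mira: ELSE → 60
student=Noor: score < 49 OR year < 4 → -2
student=Quinn: score < 49 OR year < 4 → -56
student=Uma: score < 49 OR year < 4 → -24
student=Vik: score < 49 OR year < 4 → -78
student=Wes: score < 57 → 37
student=Xiu: score < 49 OR year < 4 → -14
student=Zane: score < 49 OR year < 4 → -70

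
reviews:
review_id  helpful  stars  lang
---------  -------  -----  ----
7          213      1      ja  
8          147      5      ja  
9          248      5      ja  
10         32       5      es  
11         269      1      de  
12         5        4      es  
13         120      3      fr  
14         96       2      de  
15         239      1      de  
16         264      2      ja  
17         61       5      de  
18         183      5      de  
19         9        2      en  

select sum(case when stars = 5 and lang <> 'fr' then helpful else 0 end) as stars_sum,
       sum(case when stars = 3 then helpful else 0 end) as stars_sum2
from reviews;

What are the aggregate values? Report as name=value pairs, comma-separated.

stars_sum=671, stars_sum2=120

[stars_sum: stars = 5 and lang <> 'fr']
review_id=7: ✗
review_id=8: ✓ → 147
review_id=9: ✓ → 248
review_id=10: ✓ → 32
review_id=11: ✗
review_id=12: ✗
review_id=13: ✗
review_id=14: ✗
review_id=15: ✗
review_id=16: ✗
review_id=17: ✓ → 61
review_id=18: ✓ → 183
review_id=19: ✗
stars_sum = 147 + 248 + 32 + 61 + 183 = 671
—
[stars_sum2: stars = 3]
review_id=7: ✗
review_id=8: ✗
review_id=9: ✗
review_id=10: ✗
review_id=11: ✗
review_id=12: ✗
review_id=13: ✓ → 120
review_id=14: ✗
review_id=15: ✗
review_id=16: ✗
review_id=17: ✗
review_id=18: ✗
review_id=19: ✗
stars_sum2 = 120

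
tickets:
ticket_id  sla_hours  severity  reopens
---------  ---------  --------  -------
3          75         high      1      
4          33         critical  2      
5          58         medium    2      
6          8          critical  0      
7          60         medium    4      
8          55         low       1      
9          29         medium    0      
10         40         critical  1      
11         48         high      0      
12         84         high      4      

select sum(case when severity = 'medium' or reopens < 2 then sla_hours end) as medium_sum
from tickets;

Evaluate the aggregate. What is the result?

373

ticket_id=3: ✓ → 75
ticket_id=4: ✗
ticket_id=5: ✓ → 58
ticket_id=6: ✓ → 8
ticket_id=7: ✓ → 60
ticket_id=8: ✓ → 55
ticket_id=9: ✓ → 29
ticket_id=10: ✓ → 40
ticket_id=11: ✓ → 48
ticket_id=12: ✗
medium_sum = 75 + 58 + 8 + 60 + 55 + 29 + 40 + 48 = 373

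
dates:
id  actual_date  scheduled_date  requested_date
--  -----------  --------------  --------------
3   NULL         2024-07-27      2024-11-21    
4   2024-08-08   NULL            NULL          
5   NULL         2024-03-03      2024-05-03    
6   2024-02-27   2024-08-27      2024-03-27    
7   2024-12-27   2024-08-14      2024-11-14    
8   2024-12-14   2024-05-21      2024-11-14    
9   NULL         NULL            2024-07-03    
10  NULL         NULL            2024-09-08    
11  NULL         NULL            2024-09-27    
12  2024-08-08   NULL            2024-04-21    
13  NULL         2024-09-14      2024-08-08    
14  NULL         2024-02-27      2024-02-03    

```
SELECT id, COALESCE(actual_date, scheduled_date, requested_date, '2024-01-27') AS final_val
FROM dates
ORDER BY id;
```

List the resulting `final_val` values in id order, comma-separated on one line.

id=3: actual_date=NULL, scheduled_date=2024-07-27 → 2024-07-27
id=4: actual_date=2024-08-08 → 2024-08-08
id=5: actual_date=NULL, scheduled_date=2024-03-03 → 2024-03-03
id=6: actual_date=2024-02-27 → 2024-02-27
id=7: actual_date=2024-12-27 → 2024-12-27
id=8: actual_date=2024-12-14 → 2024-12-14
id=9: actual_date=NULL, scheduled_date=NULL, requested_date=2024-07-03 → 2024-07-03
id=10: actual_date=NULL, scheduled_date=NULL, requested_date=2024-09-08 → 2024-09-08
id=11: actual_date=NULL, scheduled_date=NULL, requested_date=2024-09-27 → 2024-09-27
id=12: actual_date=2024-08-08 → 2024-08-08
id=13: actual_date=NULL, scheduled_date=2024-09-14 → 2024-09-14
id=14: actual_date=NULL, scheduled_date=2024-02-27 → 2024-02-27

2024-07-27, 2024-08-08, 2024-03-03, 2024-02-27, 2024-12-27, 2024-12-14, 2024-07-03, 2024-09-08, 2024-09-27, 2024-08-08, 2024-09-14, 2024-02-27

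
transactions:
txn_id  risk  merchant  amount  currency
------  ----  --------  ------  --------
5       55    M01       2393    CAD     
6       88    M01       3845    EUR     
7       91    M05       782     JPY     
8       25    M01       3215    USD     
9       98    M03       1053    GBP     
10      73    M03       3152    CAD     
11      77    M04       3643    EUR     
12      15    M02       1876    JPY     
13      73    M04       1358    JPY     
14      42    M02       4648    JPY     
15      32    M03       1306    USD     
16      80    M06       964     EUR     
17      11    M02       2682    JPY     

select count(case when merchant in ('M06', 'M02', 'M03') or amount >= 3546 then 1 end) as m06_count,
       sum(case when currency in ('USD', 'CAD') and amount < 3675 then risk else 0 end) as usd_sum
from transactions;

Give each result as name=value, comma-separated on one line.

m06_count=9, usd_sum=185

[m06_count: merchant in ('M06', 'M02', 'M03') or amount >= 3546]
txn_id=5: ✗
txn_id=6: ✓ → 1
txn_id=7: ✗
txn_id=8: ✗
txn_id=9: ✓ → 1
txn_id=10: ✓ → 1
txn_id=11: ✓ → 1
txn_id=12: ✓ → 1
txn_id=13: ✗
txn_id=14: ✓ → 1
txn_id=15: ✓ → 1
txn_id=16: ✓ → 1
txn_id=17: ✓ → 1
m06_count = COUNT(1, 1, 1, 1, 1, 1, 1, 1, 1) = 9
—
[usd_sum: currency in ('USD', 'CAD') and amount < 3675]
txn_id=5: ✓ → 55
txn_id=6: ✗
txn_id=7: ✗
txn_id=8: ✓ → 25
txn_id=9: ✗
txn_id=10: ✓ → 73
txn_id=11: ✗
txn_id=12: ✗
txn_id=13: ✗
txn_id=14: ✗
txn_id=15: ✓ → 32
txn_id=16: ✗
txn_id=17: ✗
usd_sum = 55 + 25 + 73 + 32 = 185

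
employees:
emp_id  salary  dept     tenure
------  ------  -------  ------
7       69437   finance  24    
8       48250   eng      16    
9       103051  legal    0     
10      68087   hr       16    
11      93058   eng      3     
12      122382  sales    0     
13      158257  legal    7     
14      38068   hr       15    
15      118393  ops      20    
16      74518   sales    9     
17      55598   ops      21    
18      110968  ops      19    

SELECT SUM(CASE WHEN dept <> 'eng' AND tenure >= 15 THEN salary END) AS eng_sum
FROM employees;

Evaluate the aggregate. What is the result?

emp_id=7: ✓ → 69437
emp_id=8: ✗
emp_id=9: ✗
emp_id=10: ✓ → 68087
emp_id=11: ✗
emp_id=12: ✗
emp_id=13: ✗
emp_id=14: ✓ → 38068
emp_id=15: ✓ → 118393
emp_id=16: ✗
emp_id=17: ✓ → 55598
emp_id=18: ✓ → 110968
eng_sum = 69437 + 68087 + 38068 + 118393 + 55598 + 110968 = 460551

460551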